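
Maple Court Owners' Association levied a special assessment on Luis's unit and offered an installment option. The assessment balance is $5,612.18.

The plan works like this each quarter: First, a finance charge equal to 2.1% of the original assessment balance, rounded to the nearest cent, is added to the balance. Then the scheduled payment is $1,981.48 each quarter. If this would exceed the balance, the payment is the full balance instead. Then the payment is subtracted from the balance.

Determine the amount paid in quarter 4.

$139.18

Quarter 1: opening $5,612.18; interest $117.86 → $5,730.04; payment $1,981.48; balance $3,748.56
Quarter 2: opening $3,748.56; interest $117.86 → $3,866.42; payment $1,981.48; balance $1,884.94
Quarter 3: opening $1,884.94; interest $117.86 → $2,002.80; payment $1,981.48; balance $21.32
Quarter 4: opening $21.32; interest $117.86 → $139.18; payment $139.18; balance $0.00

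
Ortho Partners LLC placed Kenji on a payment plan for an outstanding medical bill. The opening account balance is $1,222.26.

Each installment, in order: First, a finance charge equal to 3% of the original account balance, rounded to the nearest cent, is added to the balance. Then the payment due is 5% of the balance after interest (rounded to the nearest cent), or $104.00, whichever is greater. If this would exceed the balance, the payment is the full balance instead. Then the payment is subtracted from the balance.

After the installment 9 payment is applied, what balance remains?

# | Opening | Interest | Payment | End bal
1 | $1,222.26 | $36.67 | $104.00 | $1,154.93
2 | $1,154.93 | $36.67 | $104.00 | $1,087.60
3 | $1,087.60 | $36.67 | $104.00 | $1,020.27
4 | $1,020.27 | $36.67 | $104.00 | $952.94
5 | $952.94 | $36.67 | $104.00 | $885.61
6 | $885.61 | $36.67 | $104.00 | $818.28
7 | $818.28 | $36.67 | $104.00 | $750.95
8 | $750.95 | $36.67 | $104.00 | $683.62
9 | $683.62 | $36.67 | $104.00 | $616.29

$616.29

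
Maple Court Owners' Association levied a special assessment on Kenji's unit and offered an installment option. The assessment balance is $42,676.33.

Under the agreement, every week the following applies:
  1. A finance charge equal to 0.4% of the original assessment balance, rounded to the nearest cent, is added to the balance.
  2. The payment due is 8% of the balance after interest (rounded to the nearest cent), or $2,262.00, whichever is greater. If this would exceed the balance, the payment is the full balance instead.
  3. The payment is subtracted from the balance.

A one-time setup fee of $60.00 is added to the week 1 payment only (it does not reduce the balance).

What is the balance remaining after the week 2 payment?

$36,422.79

Week 1: opening $42,676.33; interest $170.71 → $42,847.04; payment $3,427.76 (+ $60.00 fee); balance $39,419.28
Week 2: opening $39,419.28; interest $170.71 → $39,589.99; payment $3,167.20; balance $36,422.79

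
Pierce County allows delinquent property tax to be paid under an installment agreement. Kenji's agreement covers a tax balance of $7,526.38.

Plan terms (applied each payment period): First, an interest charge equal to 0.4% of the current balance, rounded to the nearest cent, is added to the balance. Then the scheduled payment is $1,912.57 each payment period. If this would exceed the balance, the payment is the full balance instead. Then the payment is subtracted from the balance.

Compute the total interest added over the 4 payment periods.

# | Opening | Interest | Payment | End bal
1 | $7,526.38 | $30.11 | $1,912.57 | $5,643.92
2 | $5,643.92 | $22.58 | $1,912.57 | $3,753.93
3 | $3,753.93 | $15.02 | $1,912.57 | $1,856.38
4 | $1,856.38 | $7.43 | $1,863.81 | $0.00
Total interest: $30.11 + $22.58 + $15.02 + $7.43 = $75.14

$75.14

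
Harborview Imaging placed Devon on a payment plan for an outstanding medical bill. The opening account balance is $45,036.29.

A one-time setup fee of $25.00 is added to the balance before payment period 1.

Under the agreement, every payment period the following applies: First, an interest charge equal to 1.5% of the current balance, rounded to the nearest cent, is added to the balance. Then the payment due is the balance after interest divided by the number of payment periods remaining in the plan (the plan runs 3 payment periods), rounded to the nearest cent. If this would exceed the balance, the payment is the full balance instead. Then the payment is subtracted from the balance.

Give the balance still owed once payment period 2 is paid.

Payment period 1: opening $45,061.29; interest $675.92 → $45,737.21; payment $15,245.74; balance $30,491.47
Payment period 2: opening $30,491.47; interest $457.37 → $30,948.84; payment $15,474.42; balance $15,474.42

$15,474.42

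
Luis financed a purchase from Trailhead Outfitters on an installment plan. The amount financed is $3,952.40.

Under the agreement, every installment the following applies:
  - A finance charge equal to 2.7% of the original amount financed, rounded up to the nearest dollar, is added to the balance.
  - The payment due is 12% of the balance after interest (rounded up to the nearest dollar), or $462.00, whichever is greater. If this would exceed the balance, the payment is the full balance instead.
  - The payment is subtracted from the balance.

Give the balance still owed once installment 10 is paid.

$376.40

Installment 1: $3,952.40 +$107.00 interest = $4,059.40; pay $488.00 → $3,571.40
Installment 2: $3,571.40 +$107.00 interest = $3,678.40; pay $462.00 → $3,216.40
Installment 3: $3,216.40 +$107.00 interest = $3,323.40; pay $462.00 → $2,861.40
Installment 4: $2,861.40 +$107.00 interest = $2,968.40; pay $462.00 → $2,506.40
Installment 5: $2,506.40 +$107.00 interest = $2,613.40; pay $462.00 → $2,151.40
Installment 6: $2,151.40 +$107.00 interest = $2,258.40; pay $462.00 → $1,796.40
Installment 7: $1,796.40 +$107.00 interest = $1,903.40; pay $462.00 → $1,441.40
Installment 8: $1,441.40 +$107.00 interest = $1,548.40; pay $462.00 → $1,086.40
Installment 9: $1,086.40 +$107.00 interest = $1,193.40; pay $462.00 → $731.40
Installment 10: $731.40 +$107.00 interest = $838.40; pay $462.00 → $376.40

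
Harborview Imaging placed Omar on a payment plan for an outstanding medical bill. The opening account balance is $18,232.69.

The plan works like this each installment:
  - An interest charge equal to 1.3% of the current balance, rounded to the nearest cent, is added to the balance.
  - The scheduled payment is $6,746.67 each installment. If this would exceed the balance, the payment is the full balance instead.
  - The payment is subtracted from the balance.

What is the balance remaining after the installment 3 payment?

Installment 1: $18,232.69 +$237.02 interest = $18,469.71; pay $6,746.67 → $11,723.04
Installment 2: $11,723.04 +$152.40 interest = $11,875.44; pay $6,746.67 → $5,128.77
Installment 3: $5,128.77 +$66.67 interest = $5,195.44; pay $5,195.44 → $0.00

$0.00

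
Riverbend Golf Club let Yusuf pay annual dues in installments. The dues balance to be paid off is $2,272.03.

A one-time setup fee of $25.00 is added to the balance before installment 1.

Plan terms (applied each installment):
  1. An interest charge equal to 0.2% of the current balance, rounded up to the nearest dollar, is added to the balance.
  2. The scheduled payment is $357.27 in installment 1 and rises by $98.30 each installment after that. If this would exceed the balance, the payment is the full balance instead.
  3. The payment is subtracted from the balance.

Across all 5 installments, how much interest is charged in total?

Installment 1: $2,297.03 +$5.00 interest = $2,302.03; pay $357.27 → $1,944.76
Installment 2: $1,944.76 +$4.00 interest = $1,948.76; pay $455.57 → $1,493.19
Installment 3: $1,493.19 +$3.00 interest = $1,496.19; pay $553.87 → $942.32
Installment 4: $942.32 +$2.00 interest = $944.32; pay $652.17 → $292.15
Installment 5: $292.15 +$1.00 interest = $293.15; pay $293.15 → $0.00
Total interest: $5.00 + $4.00 + $3.00 + $2.00 + $1.00 = $15.00

$15.00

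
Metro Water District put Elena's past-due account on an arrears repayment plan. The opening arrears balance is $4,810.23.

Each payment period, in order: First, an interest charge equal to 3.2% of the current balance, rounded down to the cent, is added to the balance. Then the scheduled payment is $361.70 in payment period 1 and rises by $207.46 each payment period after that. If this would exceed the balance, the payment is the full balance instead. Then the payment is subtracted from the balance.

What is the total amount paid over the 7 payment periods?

Payment period 1: opening $4,810.23; interest $153.92 → $4,964.15; payment $361.70; balance $4,602.45
Payment period 2: opening $4,602.45; interest $147.27 → $4,749.72; payment $569.16; balance $4,180.56
Payment period 3: opening $4,180.56; interest $133.77 → $4,314.33; payment $776.62; balance $3,537.71
Payment period 4: opening $3,537.71; interest $113.20 → $3,650.91; payment $984.08; balance $2,666.83
Payment period 5: opening $2,666.83; interest $85.33 → $2,752.16; payment $1,191.54; balance $1,560.62
Payment period 6: opening $1,560.62; interest $49.93 → $1,610.55; payment $1,399.00; balance $211.55
Payment period 7: opening $211.55; interest $6.76 → $218.31; payment $218.31; balance $0.00
Total paid: $5,500.41

$5,500.41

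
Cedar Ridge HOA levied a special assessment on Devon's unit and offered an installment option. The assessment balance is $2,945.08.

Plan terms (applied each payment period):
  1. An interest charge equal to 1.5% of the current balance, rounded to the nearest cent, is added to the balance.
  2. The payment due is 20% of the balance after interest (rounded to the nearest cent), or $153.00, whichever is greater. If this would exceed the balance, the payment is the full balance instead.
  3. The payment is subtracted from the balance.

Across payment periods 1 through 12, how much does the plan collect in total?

# | Opening | Interest | Payment | End bal
1 | $2,945.08 | $44.18 | $597.85 | $2,391.41
2 | $2,391.41 | $35.87 | $485.46 | $1,941.82
3 | $1,941.82 | $29.13 | $394.19 | $1,576.76
4 | $1,576.76 | $23.65 | $320.08 | $1,280.33
5 | $1,280.33 | $19.20 | $259.91 | $1,039.62
6 | $1,039.62 | $15.59 | $211.04 | $844.17
7 | $844.17 | $12.66 | $171.37 | $685.46
8 | $685.46 | $10.28 | $153.00 | $542.74
9 | $542.74 | $8.14 | $153.00 | $397.88
10 | $397.88 | $5.97 | $153.00 | $250.85
11 | $250.85 | $3.76 | $153.00 | $101.61
12 | $101.61 | $1.52 | $103.13 | $0.00
Total paid: $3,155.03

$3,155.03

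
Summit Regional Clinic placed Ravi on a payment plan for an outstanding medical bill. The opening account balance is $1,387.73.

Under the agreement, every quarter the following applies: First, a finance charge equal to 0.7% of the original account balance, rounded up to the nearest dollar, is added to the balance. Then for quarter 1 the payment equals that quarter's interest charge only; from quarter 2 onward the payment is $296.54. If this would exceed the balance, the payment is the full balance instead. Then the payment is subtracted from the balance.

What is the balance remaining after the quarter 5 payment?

$241.57

# | Opening | Interest | Payment | End bal
1 | $1,387.73 | $10.00 | $10.00 | $1,387.73
2 | $1,387.73 | $10.00 | $296.54 | $1,101.19
3 | $1,101.19 | $10.00 | $296.54 | $814.65
4 | $814.65 | $10.00 | $296.54 | $528.11
5 | $528.11 | $10.00 | $296.54 | $241.57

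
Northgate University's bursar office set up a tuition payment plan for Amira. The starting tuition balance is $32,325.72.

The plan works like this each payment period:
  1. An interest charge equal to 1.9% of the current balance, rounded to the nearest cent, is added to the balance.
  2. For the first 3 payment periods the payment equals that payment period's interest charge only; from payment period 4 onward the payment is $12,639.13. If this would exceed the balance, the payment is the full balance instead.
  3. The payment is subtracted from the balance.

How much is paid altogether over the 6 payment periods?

Payment period 1: opening $32,325.72; interest $614.19 → $32,939.91; payment $614.19; balance $32,325.72
Payment period 2: opening $32,325.72; interest $614.19 → $32,939.91; payment $614.19; balance $32,325.72
Payment period 3: opening $32,325.72; interest $614.19 → $32,939.91; payment $614.19; balance $32,325.72
Payment period 4: opening $32,325.72; interest $614.19 → $32,939.91; payment $12,639.13; balance $20,300.78
Payment period 5: opening $20,300.78; interest $385.71 → $20,686.49; payment $12,639.13; balance $8,047.36
Payment period 6: opening $8,047.36; interest $152.90 → $8,200.26; payment $8,200.26; balance $0.00
Total paid: $35,321.09

$35,321.09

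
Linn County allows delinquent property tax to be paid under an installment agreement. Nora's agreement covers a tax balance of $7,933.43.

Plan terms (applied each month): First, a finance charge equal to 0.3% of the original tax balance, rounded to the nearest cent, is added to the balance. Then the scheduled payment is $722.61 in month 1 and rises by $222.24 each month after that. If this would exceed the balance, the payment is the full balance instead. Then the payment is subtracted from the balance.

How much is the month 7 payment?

Month 1: opening $7,933.43; interest $23.80 → $7,957.23; payment $722.61; balance $7,234.62
Month 2: opening $7,234.62; interest $23.80 → $7,258.42; payment $944.85; balance $6,313.57
Month 3: opening $6,313.57; interest $23.80 → $6,337.37; payment $1,167.09; balance $5,170.28
Month 4: opening $5,170.28; interest $23.80 → $5,194.08; payment $1,389.33; balance $3,804.75
Month 5: opening $3,804.75; interest $23.80 → $3,828.55; payment $1,611.57; balance $2,216.98
Month 6: opening $2,216.98; interest $23.80 → $2,240.78; payment $1,833.81; balance $406.97
Month 7: opening $406.97; interest $23.80 → $430.77; payment $430.77; balance $0.00

$430.77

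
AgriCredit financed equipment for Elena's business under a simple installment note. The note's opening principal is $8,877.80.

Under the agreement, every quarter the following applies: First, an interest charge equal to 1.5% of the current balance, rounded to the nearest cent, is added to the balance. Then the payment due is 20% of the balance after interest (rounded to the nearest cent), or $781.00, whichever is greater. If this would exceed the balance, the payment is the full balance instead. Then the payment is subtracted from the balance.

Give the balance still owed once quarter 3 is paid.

# | Opening | Interest | Payment | End bal
1 | $8,877.80 | $133.17 | $1,802.19 | $7,208.78
2 | $7,208.78 | $108.13 | $1,463.38 | $5,853.53
3 | $5,853.53 | $87.80 | $1,188.27 | $4,753.06

$4,753.06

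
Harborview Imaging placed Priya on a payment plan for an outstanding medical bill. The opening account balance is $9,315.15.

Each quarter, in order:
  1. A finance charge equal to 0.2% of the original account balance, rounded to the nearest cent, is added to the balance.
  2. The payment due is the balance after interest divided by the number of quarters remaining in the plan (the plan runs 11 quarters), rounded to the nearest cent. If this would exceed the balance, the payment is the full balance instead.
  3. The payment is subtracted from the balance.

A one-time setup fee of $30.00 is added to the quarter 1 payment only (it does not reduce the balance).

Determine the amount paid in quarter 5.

$857.45

Quarter 1: $9,315.15 +$18.63 interest = $9,333.78; pay $848.53 (+ $30.00 fee) → $8,485.25
Quarter 2: $8,485.25 +$18.63 interest = $8,503.88; pay $850.39 → $7,653.49
Quarter 3: $7,653.49 +$18.63 interest = $7,672.12; pay $852.46 → $6,819.66
Quarter 4: $6,819.66 +$18.63 interest = $6,838.29; pay $854.79 → $5,983.50
Quarter 5: $5,983.50 +$18.63 interest = $6,002.13; pay $857.45 → $5,144.68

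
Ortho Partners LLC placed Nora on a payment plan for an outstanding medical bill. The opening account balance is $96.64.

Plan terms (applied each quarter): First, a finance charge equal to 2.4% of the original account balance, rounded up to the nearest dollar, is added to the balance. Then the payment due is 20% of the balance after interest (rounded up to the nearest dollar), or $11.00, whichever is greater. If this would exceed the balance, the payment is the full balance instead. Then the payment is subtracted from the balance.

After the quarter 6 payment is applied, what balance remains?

Quarter 1: opening $96.64; interest $3.00 → $99.64; payment $20.00; balance $79.64
Quarter 2: opening $79.64; interest $3.00 → $82.64; payment $17.00; balance $65.64
Quarter 3: opening $65.64; interest $3.00 → $68.64; payment $14.00; balance $54.64
Quarter 4: opening $54.64; interest $3.00 → $57.64; payment $12.00; balance $45.64
Quarter 5: opening $45.64; interest $3.00 → $48.64; payment $11.00; balance $37.64
Quarter 6: opening $37.64; interest $3.00 → $40.64; payment $11.00; balance $29.64

$29.64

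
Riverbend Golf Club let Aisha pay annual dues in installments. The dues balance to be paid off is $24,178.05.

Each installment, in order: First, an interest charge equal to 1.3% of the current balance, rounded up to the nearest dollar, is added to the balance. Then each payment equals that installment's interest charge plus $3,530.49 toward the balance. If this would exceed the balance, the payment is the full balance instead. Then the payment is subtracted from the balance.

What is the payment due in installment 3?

$3,753.49

Installment 1: opening $24,178.05; interest $315.00 → $24,493.05; payment $3,845.49; balance $20,647.56
Installment 2: opening $20,647.56; interest $269.00 → $20,916.56; payment $3,799.49; balance $17,117.07
Installment 3: opening $17,117.07; interest $223.00 → $17,340.07; payment $3,753.49; balance $13,586.58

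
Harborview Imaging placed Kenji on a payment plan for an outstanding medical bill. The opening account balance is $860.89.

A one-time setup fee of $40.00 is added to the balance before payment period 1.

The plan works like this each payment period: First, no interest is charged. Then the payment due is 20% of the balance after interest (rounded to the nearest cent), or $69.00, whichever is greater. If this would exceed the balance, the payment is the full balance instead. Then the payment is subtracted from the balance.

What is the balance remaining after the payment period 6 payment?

$226.21

Payment period 1: opening $900.89; payment $180.18; balance $720.71
Payment period 2: opening $720.71; payment $144.14; balance $576.57
Payment period 3: opening $576.57; payment $115.31; balance $461.26
Payment period 4: opening $461.26; payment $92.25; balance $369.01
Payment period 5: opening $369.01; payment $73.80; balance $295.21
Payment period 6: opening $295.21; payment $69.00; balance $226.21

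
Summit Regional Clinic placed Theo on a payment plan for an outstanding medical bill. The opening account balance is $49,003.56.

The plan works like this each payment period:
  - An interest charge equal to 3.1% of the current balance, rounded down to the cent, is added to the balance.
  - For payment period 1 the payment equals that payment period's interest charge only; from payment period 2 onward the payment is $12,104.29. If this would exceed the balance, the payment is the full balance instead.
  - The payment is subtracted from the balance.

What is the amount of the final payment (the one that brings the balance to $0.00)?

Payment period 1: opening $49,003.56; interest $1,519.11 → $50,522.67; payment $1,519.11; balance $49,003.56
Payment period 2: opening $49,003.56; interest $1,519.11 → $50,522.67; payment $12,104.29; balance $38,418.38
Payment period 3: opening $38,418.38; interest $1,190.96 → $39,609.34; payment $12,104.29; balance $27,505.05
Payment period 4: opening $27,505.05; interest $852.65 → $28,357.70; payment $12,104.29; balance $16,253.41
Payment period 5: opening $16,253.41; interest $503.85 → $16,757.26; payment $12,104.29; balance $4,652.97
Payment period 6: opening $4,652.97; interest $144.24 → $4,797.21; payment $4,797.21; balance $0.00

$4,797.21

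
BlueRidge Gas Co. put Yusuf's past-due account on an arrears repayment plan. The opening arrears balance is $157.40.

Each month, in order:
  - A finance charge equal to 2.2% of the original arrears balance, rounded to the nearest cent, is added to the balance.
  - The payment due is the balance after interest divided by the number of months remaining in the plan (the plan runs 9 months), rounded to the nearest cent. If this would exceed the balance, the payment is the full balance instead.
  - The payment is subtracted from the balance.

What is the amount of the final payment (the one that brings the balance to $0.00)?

# | Opening | Interest | Payment | End bal
1 | $157.40 | $3.46 | $17.87 | $142.99
2 | $142.99 | $3.46 | $18.31 | $128.14
3 | $128.14 | $3.46 | $18.80 | $112.80
4 | $112.80 | $3.46 | $19.38 | $96.88
5 | $96.88 | $3.46 | $20.07 | $80.27
6 | $80.27 | $3.46 | $20.93 | $62.80
7 | $62.80 | $3.46 | $22.09 | $44.17
8 | $44.17 | $3.46 | $23.82 | $23.81
9 | $23.81 | $3.46 | $27.27 | $0.00

$27.27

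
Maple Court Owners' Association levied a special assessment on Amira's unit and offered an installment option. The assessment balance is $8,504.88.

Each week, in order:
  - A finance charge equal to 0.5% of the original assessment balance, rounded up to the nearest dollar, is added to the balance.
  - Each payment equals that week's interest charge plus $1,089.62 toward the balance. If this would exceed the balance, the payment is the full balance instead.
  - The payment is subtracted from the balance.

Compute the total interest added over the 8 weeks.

Week 1: $8,504.88 +$43.00 interest = $8,547.88; pay $1,132.62 → $7,415.26
Week 2: $7,415.26 +$43.00 interest = $7,458.26; pay $1,132.62 → $6,325.64
Week 3: $6,325.64 +$43.00 interest = $6,368.64; pay $1,132.62 → $5,236.02
Week 4: $5,236.02 +$43.00 interest = $5,279.02; pay $1,132.62 → $4,146.40
Week 5: $4,146.40 +$43.00 interest = $4,189.40; pay $1,132.62 → $3,056.78
Week 6: $3,056.78 +$43.00 interest = $3,099.78; pay $1,132.62 → $1,967.16
Week 7: $1,967.16 +$43.00 interest = $2,010.16; pay $1,132.62 → $877.54
Week 8: $877.54 +$43.00 interest = $920.54; pay $920.54 → $0.00
Total interest: $43.00 + $43.00 + $43.00 + $43.00 + $43.00 + $43.00 + $43.00 + $43.00 = $344.00

$344.00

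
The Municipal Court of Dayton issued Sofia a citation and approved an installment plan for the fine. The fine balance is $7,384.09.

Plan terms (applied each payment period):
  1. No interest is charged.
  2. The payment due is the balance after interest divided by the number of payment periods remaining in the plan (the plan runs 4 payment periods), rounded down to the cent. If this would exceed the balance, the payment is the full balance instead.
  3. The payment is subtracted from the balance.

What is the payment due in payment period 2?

Payment period 1: $7,384.09 − $1,846.02 → $5,538.07
Payment period 2: $5,538.07 − $1,846.02 → $3,692.05

$1,846.02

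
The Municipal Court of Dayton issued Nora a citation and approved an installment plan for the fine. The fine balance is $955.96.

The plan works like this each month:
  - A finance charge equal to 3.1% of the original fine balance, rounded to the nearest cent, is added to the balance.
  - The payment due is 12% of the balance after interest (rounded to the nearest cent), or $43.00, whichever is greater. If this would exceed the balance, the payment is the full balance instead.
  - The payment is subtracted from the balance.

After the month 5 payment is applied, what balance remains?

$607.11

Month 1: $955.96 +$29.63 interest = $985.59; pay $118.27 → $867.32
Month 2: $867.32 +$29.63 interest = $896.95; pay $107.63 → $789.32
Month 3: $789.32 +$29.63 interest = $818.95; pay $98.27 → $720.68
Month 4: $720.68 +$29.63 interest = $750.31; pay $90.04 → $660.27
Month 5: $660.27 +$29.63 interest = $689.90; pay $82.79 → $607.11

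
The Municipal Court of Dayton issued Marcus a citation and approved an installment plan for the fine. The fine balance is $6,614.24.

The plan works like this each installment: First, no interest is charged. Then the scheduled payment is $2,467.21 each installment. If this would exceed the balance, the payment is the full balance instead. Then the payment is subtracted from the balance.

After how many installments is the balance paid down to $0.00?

Installment 1: $6,614.24 − $2,467.21 → $4,147.03
Installment 2: $4,147.03 − $2,467.21 → $1,679.82
Installment 3: $1,679.82 − $1,679.82 → $0.00
Balance reaches $0.00 in installment 3.

3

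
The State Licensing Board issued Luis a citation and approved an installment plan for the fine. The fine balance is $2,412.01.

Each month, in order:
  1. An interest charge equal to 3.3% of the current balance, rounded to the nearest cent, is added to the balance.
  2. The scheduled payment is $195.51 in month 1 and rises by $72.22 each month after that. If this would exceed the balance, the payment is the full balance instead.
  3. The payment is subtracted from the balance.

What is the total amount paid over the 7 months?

$2,798.08

# | Opening | Interest | Payment | End bal
1 | $2,412.01 | $79.60 | $195.51 | $2,296.10
2 | $2,296.10 | $75.77 | $267.73 | $2,104.14
3 | $2,104.14 | $69.44 | $339.95 | $1,833.63
4 | $1,833.63 | $60.51 | $412.17 | $1,481.97
5 | $1,481.97 | $48.91 | $484.39 | $1,046.49
6 | $1,046.49 | $34.53 | $556.61 | $524.41
7 | $524.41 | $17.31 | $541.72 | $0.00
Total paid: $2,798.08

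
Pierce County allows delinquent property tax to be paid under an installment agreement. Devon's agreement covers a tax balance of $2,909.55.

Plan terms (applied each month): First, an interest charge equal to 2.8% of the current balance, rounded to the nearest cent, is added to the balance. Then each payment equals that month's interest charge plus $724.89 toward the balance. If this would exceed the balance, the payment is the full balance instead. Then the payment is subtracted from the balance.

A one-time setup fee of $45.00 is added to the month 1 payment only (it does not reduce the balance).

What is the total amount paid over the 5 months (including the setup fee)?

Month 1: $2,909.55 +$81.47 interest = $2,991.02; pay $806.36 (+ $45.00 fee) → $2,184.66
Month 2: $2,184.66 +$61.17 interest = $2,245.83; pay $786.06 → $1,459.77
Month 3: $1,459.77 +$40.87 interest = $1,500.64; pay $765.76 → $734.88
Month 4: $734.88 +$20.58 interest = $755.46; pay $745.47 → $9.99
Month 5: $9.99 +$0.28 interest = $10.27; pay $10.27 → $0.00
Total paid: $3,158.92

$3,158.92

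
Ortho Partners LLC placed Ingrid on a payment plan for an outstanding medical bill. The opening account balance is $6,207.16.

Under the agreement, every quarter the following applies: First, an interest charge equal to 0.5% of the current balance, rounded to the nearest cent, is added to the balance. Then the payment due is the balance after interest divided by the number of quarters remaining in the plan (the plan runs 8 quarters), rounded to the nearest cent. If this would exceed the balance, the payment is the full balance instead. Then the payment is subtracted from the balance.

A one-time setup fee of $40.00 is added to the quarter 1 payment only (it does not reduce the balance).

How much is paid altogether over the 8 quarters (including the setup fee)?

Quarter 1: $6,207.16 +$31.04 interest = $6,238.20; pay $779.78 (+ $40.00 fee) → $5,458.42
Quarter 2: $5,458.42 +$27.29 interest = $5,485.71; pay $783.67 → $4,702.04
Quarter 3: $4,702.04 +$23.51 interest = $4,725.55; pay $787.59 → $3,937.96
Quarter 4: $3,937.96 +$19.69 interest = $3,957.65; pay $791.53 → $3,166.12
Quarter 5: $3,166.12 +$15.83 interest = $3,181.95; pay $795.49 → $2,386.46
Quarter 6: $2,386.46 +$11.93 interest = $2,398.39; pay $799.46 → $1,598.93
Quarter 7: $1,598.93 +$7.99 interest = $1,606.92; pay $803.46 → $803.46
Quarter 8: $803.46 +$4.02 interest = $807.48; pay $807.48 → $0.00
Total paid: $6,388.46

$6,388.46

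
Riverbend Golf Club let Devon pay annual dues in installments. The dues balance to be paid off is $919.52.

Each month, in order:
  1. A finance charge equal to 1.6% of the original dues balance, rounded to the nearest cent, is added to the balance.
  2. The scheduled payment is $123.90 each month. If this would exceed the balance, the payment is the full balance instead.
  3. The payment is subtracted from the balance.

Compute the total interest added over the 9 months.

$132.39

Month 1: $919.52 +$14.71 interest = $934.23; pay $123.90 → $810.33
Month 2: $810.33 +$14.71 interest = $825.04; pay $123.90 → $701.14
Month 3: $701.14 +$14.71 interest = $715.85; pay $123.90 → $591.95
Month 4: $591.95 +$14.71 interest = $606.66; pay $123.90 → $482.76
Month 5: $482.76 +$14.71 interest = $497.47; pay $123.90 → $373.57
Month 6: $373.57 +$14.71 interest = $388.28; pay $123.90 → $264.38
Month 7: $264.38 +$14.71 interest = $279.09; pay $123.90 → $155.19
Month 8: $155.19 +$14.71 interest = $169.90; pay $123.90 → $46.00
Month 9: $46.00 +$14.71 interest = $60.71; pay $60.71 → $0.00
Total interest: $14.71 + $14.71 + $14.71 + $14.71 + $14.71 + $14.71 + $14.71 + $14.71 + $14.71 = $132.39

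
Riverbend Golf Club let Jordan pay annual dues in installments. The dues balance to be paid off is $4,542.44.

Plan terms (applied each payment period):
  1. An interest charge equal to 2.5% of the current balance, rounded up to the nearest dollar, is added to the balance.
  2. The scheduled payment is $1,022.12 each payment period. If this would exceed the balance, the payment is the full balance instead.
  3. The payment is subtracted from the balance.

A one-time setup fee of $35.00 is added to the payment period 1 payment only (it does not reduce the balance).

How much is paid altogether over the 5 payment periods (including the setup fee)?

Payment period 1: $4,542.44 +$114.00 interest = $4,656.44; pay $1,022.12 (+ $35.00 fee) → $3,634.32
Payment period 2: $3,634.32 +$91.00 interest = $3,725.32; pay $1,022.12 → $2,703.20
Payment period 3: $2,703.20 +$68.00 interest = $2,771.20; pay $1,022.12 → $1,749.08
Payment period 4: $1,749.08 +$44.00 interest = $1,793.08; pay $1,022.12 → $770.96
Payment period 5: $770.96 +$20.00 interest = $790.96; pay $790.96 → $0.00
Total paid: $4,914.44

$4,914.44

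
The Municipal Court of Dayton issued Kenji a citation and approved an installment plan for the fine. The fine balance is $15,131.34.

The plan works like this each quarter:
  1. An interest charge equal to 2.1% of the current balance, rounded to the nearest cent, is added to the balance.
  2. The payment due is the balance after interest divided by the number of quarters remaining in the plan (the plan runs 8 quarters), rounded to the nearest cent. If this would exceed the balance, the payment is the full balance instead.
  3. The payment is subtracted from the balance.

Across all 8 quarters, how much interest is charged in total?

$1,502.24

Quarter 1: $15,131.34 +$317.76 interest = $15,449.10; pay $1,931.14 → $13,517.96
Quarter 2: $13,517.96 +$283.88 interest = $13,801.84; pay $1,971.69 → $11,830.15
Quarter 3: $11,830.15 +$248.43 interest = $12,078.58; pay $2,013.10 → $10,065.48
Quarter 4: $10,065.48 +$211.38 interest = $10,276.86; pay $2,055.37 → $8,221.49
Quarter 5: $8,221.49 +$172.65 interest = $8,394.14; pay $2,098.54 → $6,295.60
Quarter 6: $6,295.60 +$132.21 interest = $6,427.81; pay $2,142.60 → $4,285.21
Quarter 7: $4,285.21 +$89.99 interest = $4,375.20; pay $2,187.60 → $2,187.60
Quarter 8: $2,187.60 +$45.94 interest = $2,233.54; pay $2,233.54 → $0.00
Total interest: $317.76 + $283.88 + $248.43 + $211.38 + $172.65 + $132.21 + $89.99 + $45.94 = $1,502.24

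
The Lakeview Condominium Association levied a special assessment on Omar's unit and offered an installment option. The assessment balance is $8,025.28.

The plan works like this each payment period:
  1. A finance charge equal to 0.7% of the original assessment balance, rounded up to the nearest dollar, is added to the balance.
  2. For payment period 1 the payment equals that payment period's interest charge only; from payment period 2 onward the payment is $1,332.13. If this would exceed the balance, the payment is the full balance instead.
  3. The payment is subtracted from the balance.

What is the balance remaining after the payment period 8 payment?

$0.00

Payment period 1: opening $8,025.28; interest $57.00 → $8,082.28; payment $57.00; balance $8,025.28
Payment period 2: opening $8,025.28; interest $57.00 → $8,082.28; payment $1,332.13; balance $6,750.15
Payment period 3: opening $6,750.15; interest $57.00 → $6,807.15; payment $1,332.13; balance $5,475.02
Payment period 4: opening $5,475.02; interest $57.00 → $5,532.02; payment $1,332.13; balance $4,199.89
Payment period 5: opening $4,199.89; interest $57.00 → $4,256.89; payment $1,332.13; balance $2,924.76
Payment period 6: opening $2,924.76; interest $57.00 → $2,981.76; payment $1,332.13; balance $1,649.63
Payment period 7: opening $1,649.63; interest $57.00 → $1,706.63; payment $1,332.13; balance $374.50
Payment period 8: opening $374.50; interest $57.00 → $431.50; payment $431.50; balance $0.00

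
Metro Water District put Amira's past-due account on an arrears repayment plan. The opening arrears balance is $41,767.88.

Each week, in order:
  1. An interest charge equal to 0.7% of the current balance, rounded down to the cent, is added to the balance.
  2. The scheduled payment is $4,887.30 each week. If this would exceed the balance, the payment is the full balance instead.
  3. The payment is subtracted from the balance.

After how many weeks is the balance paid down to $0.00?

9

Week 1: $41,767.88 +$292.37 interest = $42,060.25; pay $4,887.30 → $37,172.95
Week 2: $37,172.95 +$260.21 interest = $37,433.16; pay $4,887.30 → $32,545.86
Week 3: $32,545.86 +$227.82 interest = $32,773.68; pay $4,887.30 → $27,886.38
Week 4: $27,886.38 +$195.20 interest = $28,081.58; pay $4,887.30 → $23,194.28
Week 5: $23,194.28 +$162.35 interest = $23,356.63; pay $4,887.30 → $18,469.33
Week 6: $18,469.33 +$129.28 interest = $18,598.61; pay $4,887.30 → $13,711.31
Week 7: $13,711.31 +$95.97 interest = $13,807.28; pay $4,887.30 → $8,919.98
Week 8: $8,919.98 +$62.43 interest = $8,982.41; pay $4,887.30 → $4,095.11
Week 9: $4,095.11 +$28.66 interest = $4,123.77; pay $4,123.77 → $0.00
Balance reaches $0.00 in week 9.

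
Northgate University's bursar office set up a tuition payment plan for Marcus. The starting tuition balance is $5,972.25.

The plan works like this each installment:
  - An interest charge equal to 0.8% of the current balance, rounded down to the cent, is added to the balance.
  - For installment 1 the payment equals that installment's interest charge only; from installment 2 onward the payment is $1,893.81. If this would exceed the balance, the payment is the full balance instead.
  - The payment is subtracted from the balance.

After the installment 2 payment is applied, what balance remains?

$4,126.21

Installment 1: opening $5,972.25; interest $47.77 → $6,020.02; payment $47.77; balance $5,972.25
Installment 2: opening $5,972.25; interest $47.77 → $6,020.02; payment $1,893.81; balance $4,126.21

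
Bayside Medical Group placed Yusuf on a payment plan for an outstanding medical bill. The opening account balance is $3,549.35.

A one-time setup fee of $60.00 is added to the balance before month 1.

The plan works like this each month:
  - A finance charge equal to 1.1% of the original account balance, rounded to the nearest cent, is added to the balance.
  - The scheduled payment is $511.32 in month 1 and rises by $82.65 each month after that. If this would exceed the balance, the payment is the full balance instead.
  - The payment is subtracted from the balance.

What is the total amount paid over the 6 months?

Month 1: $3,609.35 +$39.04 interest = $3,648.39; pay $511.32 → $3,137.07
Month 2: $3,137.07 +$39.04 interest = $3,176.11; pay $593.97 → $2,582.14
Month 3: $2,582.14 +$39.04 interest = $2,621.18; pay $676.62 → $1,944.56
Month 4: $1,944.56 +$39.04 interest = $1,983.60; pay $759.27 → $1,224.33
Month 5: $1,224.33 +$39.04 interest = $1,263.37; pay $841.92 → $421.45
Month 6: $421.45 +$39.04 interest = $460.49; pay $460.49 → $0.00
Total paid: $3,843.59

$3,843.59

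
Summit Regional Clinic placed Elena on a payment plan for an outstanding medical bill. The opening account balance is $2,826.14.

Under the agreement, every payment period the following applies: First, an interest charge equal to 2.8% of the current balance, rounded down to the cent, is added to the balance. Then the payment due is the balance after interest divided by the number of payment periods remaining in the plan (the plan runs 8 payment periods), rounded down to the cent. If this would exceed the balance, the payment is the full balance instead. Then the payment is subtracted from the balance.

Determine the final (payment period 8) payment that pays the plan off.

# | Opening | Interest | Payment | End bal
1 | $2,826.14 | $79.13 | $363.15 | $2,542.12
2 | $2,542.12 | $71.17 | $373.32 | $2,239.97
3 | $2,239.97 | $62.71 | $383.78 | $1,918.90
4 | $1,918.90 | $53.72 | $394.52 | $1,578.10
5 | $1,578.10 | $44.18 | $405.57 | $1,216.71
6 | $1,216.71 | $34.06 | $416.92 | $833.85
7 | $833.85 | $23.34 | $428.59 | $428.60
8 | $428.60 | $12.00 | $440.60 | $0.00

$440.60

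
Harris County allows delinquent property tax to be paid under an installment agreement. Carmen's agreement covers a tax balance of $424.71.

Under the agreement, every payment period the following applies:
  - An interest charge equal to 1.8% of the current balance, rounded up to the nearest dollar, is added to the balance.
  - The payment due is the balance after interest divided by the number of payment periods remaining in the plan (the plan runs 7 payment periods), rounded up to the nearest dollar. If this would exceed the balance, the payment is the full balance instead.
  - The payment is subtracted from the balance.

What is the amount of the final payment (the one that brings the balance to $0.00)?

$68.71

Payment period 1: opening $424.71; interest $8.00 → $432.71; payment $62.00; balance $370.71
Payment period 2: opening $370.71; interest $7.00 → $377.71; payment $63.00; balance $314.71
Payment period 3: opening $314.71; interest $6.00 → $320.71; payment $65.00; balance $255.71
Payment period 4: opening $255.71; interest $5.00 → $260.71; payment $66.00; balance $194.71
Payment period 5: opening $194.71; interest $4.00 → $198.71; payment $67.00; balance $131.71
Payment period 6: opening $131.71; interest $3.00 → $134.71; payment $68.00; balance $66.71
Payment period 7: opening $66.71; interest $2.00 → $68.71; payment $68.71; balance $0.00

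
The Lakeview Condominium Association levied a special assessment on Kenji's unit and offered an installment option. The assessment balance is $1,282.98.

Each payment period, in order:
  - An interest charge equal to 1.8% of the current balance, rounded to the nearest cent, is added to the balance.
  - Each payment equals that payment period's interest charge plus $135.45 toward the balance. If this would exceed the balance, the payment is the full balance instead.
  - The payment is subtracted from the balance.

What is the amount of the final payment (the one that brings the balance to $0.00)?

$65.08

Payment period 1: $1,282.98 +$23.09 interest = $1,306.07; pay $158.54 → $1,147.53
Payment period 2: $1,147.53 +$20.66 interest = $1,168.19; pay $156.11 → $1,012.08
Payment period 3: $1,012.08 +$18.22 interest = $1,030.30; pay $153.67 → $876.63
Payment period 4: $876.63 +$15.78 interest = $892.41; pay $151.23 → $741.18
Payment period 5: $741.18 +$13.34 interest = $754.52; pay $148.79 → $605.73
Payment period 6: $605.73 +$10.90 interest = $616.63; pay $146.35 → $470.28
Payment period 7: $470.28 +$8.47 interest = $478.75; pay $143.92 → $334.83
Payment period 8: $334.83 +$6.03 interest = $340.86; pay $141.48 → $199.38
Payment period 9: $199.38 +$3.59 interest = $202.97; pay $139.04 → $63.93
Payment period 10: $63.93 +$1.15 interest = $65.08; pay $65.08 → $0.00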